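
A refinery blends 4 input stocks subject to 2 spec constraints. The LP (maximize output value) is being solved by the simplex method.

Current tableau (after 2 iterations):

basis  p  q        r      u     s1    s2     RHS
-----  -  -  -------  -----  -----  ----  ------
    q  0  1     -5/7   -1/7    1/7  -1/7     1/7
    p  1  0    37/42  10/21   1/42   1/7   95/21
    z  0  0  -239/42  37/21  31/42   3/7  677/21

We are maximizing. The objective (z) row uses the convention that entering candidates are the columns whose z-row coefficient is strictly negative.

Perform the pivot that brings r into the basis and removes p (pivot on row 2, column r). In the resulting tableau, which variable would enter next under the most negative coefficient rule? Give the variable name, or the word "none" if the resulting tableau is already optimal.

none

Pivot element 37/42. New z-row = old z-row − (-239/42)·(row 2/(37/42)).
Updated z-row coefficients: p: 239/37, q: 0, r: 0, u: 179/37, s1: 33/37, s2: 50/37.
No coefficient is strictly negative; the tableau after this pivot is optimal.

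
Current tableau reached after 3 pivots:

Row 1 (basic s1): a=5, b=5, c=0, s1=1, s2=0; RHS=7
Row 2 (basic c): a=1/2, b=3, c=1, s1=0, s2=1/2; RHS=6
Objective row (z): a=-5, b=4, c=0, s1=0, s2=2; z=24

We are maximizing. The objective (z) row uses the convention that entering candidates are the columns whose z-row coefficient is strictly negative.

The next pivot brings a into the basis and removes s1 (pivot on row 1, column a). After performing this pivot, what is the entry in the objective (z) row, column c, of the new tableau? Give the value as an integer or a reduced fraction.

Pivot element is row 1, column a: 5.
Normalize row 1: new (row 1, c) = 0/5 = 0.
z-row ← z-row − (-5)·(new row 1): 0 − (-5)·0 = 0.

0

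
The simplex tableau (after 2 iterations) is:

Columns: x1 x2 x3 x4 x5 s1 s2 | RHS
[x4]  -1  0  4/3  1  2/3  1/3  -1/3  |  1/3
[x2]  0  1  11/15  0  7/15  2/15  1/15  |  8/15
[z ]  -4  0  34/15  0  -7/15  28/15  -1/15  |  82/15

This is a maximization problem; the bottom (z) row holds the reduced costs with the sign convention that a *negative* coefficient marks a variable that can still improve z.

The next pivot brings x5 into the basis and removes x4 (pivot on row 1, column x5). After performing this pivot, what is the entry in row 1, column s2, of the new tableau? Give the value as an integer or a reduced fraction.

-1/2

Pivot element is row 1, column x5: 2/3.
Normalize row 1: new (row 1, s2) = (-1/3)/(2/3) = -1/2.
Row 1 is the pivot row, so the entry is -1/2.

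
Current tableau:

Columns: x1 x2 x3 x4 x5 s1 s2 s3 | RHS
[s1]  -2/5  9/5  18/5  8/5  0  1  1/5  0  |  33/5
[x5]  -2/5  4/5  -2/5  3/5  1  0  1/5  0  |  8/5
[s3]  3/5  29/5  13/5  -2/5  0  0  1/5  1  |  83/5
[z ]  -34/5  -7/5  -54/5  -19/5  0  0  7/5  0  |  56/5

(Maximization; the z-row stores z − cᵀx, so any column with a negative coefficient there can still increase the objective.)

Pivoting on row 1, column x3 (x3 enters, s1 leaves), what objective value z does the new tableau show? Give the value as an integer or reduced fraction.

31

Minimum ratio for x3: (33/5)/(18/5) = 11/6.
z changes by −(z-row coeff of x3)·ratio = −(-54/5)·(11/6) = 99/5.
New z = 56/5 + (99/5) = 31.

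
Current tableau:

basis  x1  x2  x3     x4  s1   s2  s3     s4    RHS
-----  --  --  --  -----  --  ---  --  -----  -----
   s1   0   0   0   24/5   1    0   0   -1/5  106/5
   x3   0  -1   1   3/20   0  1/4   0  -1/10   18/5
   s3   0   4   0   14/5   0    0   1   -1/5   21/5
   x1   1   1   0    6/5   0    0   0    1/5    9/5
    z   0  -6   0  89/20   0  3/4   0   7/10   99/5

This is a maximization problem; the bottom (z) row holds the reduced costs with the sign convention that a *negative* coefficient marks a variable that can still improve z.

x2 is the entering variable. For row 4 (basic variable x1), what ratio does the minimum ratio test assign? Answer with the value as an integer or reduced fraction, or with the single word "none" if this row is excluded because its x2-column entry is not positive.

Ratio = RHS / (x2 entry) = (9/5) / 1 = 9/5.

9/5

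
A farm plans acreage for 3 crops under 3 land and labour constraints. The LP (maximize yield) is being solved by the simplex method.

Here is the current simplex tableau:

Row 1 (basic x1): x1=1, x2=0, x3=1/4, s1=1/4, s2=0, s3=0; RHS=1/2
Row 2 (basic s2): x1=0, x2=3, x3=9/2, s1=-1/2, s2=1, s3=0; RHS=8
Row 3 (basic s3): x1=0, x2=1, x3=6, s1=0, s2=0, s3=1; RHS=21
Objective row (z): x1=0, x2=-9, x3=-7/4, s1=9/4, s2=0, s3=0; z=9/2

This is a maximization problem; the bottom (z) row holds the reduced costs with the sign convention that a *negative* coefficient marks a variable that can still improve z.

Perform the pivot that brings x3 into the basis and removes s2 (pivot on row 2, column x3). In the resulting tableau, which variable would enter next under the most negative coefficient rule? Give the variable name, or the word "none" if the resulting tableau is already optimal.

Pivot element 9/2. New z-row = old z-row − (-7/4)·(row 2/(9/2)).
Updated z-row coefficients: x1: 0, x2: -47/6, x3: 0, s1: 37/18, s2: 7/18, s3: 0.
The most negative is -47/6 in column x2, so x2 would enter next.

x2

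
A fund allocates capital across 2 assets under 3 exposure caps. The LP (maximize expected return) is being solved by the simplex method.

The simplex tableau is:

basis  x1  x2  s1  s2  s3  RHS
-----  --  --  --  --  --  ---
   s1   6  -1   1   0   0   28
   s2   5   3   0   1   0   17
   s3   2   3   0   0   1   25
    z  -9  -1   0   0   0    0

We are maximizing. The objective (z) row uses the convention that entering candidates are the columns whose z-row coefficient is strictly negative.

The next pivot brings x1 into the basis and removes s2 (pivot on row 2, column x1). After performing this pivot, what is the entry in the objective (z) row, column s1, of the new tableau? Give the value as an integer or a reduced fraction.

Pivot element is row 2, column x1: 5.
Normalize row 2: new (row 2, s1) = 0/5 = 0.
z-row ← z-row − (-9)·(new row 2): 0 − (-9)·0 = 0.

0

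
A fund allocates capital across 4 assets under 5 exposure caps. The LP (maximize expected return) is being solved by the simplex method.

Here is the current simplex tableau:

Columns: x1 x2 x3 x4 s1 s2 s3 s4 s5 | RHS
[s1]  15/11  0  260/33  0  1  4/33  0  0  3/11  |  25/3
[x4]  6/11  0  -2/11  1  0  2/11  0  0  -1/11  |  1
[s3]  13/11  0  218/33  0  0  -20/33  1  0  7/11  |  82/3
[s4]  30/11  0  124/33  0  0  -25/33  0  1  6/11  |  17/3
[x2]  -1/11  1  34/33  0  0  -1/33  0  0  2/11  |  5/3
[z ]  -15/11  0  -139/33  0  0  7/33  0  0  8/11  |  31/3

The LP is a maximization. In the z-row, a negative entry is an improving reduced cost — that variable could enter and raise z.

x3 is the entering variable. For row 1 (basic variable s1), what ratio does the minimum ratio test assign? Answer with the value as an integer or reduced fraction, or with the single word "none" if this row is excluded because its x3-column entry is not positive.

55/52

Ratio = RHS / (x3 entry) = (25/3) / (260/33) = 55/52.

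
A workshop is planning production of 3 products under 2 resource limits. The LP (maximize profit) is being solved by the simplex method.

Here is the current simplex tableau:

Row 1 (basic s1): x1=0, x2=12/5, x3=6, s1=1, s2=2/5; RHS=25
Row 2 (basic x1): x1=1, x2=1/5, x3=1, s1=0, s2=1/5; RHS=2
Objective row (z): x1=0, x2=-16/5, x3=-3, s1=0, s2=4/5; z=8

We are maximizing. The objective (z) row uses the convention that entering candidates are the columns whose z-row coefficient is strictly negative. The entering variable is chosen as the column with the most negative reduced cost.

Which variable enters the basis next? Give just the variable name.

x2

Objective-row coefficients: x1: 0, x2: -16/5, x3: -3, s1: 0, s2: 4/5.
The most negative is -16/5 in column x2, so x2 enters.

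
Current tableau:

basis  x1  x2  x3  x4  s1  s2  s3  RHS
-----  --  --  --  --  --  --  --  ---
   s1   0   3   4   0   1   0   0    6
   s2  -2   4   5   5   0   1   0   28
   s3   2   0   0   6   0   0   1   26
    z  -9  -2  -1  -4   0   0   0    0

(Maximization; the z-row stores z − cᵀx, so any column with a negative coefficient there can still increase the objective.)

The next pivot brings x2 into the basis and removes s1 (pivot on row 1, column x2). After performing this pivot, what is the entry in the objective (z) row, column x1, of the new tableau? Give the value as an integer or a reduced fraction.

Pivot element is row 1, column x2: 3.
Normalize row 1: new (row 1, x1) = 0/3 = 0.
z-row ← z-row − (-2)·(new row 1): -9 − (-2)·0 = -9.

-9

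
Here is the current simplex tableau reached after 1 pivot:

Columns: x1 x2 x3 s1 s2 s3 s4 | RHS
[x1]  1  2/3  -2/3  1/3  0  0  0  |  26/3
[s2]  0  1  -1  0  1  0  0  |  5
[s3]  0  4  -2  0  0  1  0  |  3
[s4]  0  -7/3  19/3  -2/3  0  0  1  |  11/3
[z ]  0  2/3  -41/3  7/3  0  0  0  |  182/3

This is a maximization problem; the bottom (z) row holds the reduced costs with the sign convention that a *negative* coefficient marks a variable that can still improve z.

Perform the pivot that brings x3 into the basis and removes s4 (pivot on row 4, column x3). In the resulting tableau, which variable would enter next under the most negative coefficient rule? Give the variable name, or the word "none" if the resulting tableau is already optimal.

Pivot element 19/3. New z-row = old z-row − (-41/3)·(row 4/(19/3)).
Updated z-row coefficients: x1: 0, x2: -83/19, x3: 0, s1: 17/19, s2: 0, s3: 0, s4: 41/19.
The most negative is -83/19 in column x2, so x2 would enter next.

x2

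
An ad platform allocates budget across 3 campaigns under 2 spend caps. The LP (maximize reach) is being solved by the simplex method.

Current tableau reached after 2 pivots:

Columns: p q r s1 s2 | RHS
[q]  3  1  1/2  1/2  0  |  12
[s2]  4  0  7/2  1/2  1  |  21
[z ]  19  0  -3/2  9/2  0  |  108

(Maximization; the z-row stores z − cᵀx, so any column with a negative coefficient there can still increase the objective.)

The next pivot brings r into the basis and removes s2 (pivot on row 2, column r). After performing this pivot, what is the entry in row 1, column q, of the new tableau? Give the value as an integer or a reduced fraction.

1

Pivot element is row 2, column r: 7/2.
Normalize row 2: new (row 2, q) = 0/(7/2) = 0.
row 1 ← row 1 − (1/2)·(new row 2): 1 − (1/2)·0 = 1.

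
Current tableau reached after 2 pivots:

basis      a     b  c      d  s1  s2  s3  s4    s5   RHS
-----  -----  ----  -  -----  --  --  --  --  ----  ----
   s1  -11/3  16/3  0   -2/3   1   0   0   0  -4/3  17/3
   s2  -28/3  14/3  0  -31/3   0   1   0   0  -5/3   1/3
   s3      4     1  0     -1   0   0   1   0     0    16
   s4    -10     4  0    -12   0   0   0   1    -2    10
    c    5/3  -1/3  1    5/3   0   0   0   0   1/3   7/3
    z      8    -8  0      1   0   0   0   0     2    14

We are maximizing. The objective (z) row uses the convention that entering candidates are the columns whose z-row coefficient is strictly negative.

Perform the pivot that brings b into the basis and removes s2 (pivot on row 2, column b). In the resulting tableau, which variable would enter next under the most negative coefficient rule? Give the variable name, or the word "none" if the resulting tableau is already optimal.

Pivot element 14/3. New z-row = old z-row − (-8)·(row 2/(14/3)).
Updated z-row coefficients: a: -8, b: 0, c: 0, d: -117/7, s1: 0, s2: 12/7, s3: 0, s4: 0, s5: -6/7.
The most negative is -117/7 in column d, so d would enter next.

d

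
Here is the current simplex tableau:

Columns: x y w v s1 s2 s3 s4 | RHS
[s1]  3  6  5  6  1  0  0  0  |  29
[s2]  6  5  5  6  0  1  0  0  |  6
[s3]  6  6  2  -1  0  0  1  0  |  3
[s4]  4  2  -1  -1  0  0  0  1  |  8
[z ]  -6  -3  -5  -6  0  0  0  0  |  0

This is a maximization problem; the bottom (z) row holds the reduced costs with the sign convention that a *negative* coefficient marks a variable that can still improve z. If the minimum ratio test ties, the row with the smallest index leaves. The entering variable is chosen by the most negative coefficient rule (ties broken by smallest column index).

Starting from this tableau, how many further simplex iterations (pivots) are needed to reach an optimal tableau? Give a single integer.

pivot: x in, s3 out → z = 3
pivot: v in, s2 out → z = 6
No improving column remains; optimal.

2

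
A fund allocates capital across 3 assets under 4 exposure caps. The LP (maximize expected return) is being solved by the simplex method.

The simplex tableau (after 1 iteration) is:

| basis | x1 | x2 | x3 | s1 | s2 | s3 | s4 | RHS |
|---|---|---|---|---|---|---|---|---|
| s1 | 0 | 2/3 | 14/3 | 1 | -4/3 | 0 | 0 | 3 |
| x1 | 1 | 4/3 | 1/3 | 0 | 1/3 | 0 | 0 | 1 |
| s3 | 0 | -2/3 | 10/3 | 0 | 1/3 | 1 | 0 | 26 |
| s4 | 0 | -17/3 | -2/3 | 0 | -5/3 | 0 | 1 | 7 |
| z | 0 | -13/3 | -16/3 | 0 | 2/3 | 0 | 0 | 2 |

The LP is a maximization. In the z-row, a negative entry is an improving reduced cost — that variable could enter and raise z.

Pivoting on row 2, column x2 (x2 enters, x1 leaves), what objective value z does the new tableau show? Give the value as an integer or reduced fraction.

Minimum ratio for x2: 1/(4/3) = 3/4.
z changes by −(z-row coeff of x2)·ratio = −(-13/3)·(3/4) = 13/4.
New z = 2 + (13/4) = 21/4.

21/4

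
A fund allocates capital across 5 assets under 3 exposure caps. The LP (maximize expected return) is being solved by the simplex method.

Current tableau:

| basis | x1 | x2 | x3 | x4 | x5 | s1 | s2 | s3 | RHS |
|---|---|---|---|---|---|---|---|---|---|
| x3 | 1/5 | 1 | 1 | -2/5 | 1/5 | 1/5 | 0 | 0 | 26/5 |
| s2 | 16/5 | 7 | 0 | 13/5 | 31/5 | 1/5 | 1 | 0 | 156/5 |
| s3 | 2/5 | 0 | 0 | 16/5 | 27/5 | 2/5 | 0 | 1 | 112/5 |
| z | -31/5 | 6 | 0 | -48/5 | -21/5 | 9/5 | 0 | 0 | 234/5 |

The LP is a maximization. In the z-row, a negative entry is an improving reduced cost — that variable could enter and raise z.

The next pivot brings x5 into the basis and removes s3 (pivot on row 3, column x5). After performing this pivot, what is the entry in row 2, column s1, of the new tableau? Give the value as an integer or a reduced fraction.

-7/27

Pivot element is row 3, column x5: 27/5.
Normalize row 3: new (row 3, s1) = (2/5)/(27/5) = 2/27.
row 2 ← row 2 − (31/5)·(new row 3): 1/5 − (31/5)·(2/27) = -7/27.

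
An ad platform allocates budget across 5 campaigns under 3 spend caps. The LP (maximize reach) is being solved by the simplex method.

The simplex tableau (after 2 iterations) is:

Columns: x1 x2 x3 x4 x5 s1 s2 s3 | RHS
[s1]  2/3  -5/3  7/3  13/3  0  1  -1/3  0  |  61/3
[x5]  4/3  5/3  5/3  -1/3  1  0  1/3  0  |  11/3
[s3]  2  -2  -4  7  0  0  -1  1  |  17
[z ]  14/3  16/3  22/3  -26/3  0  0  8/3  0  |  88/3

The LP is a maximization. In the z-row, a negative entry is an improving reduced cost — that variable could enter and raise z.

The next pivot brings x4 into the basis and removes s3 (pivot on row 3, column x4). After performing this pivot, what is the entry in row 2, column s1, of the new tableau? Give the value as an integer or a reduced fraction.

Pivot element is row 3, column x4: 7.
Normalize row 3: new (row 3, s1) = 0/7 = 0.
row 2 ← row 2 − (-1/3)·(new row 3): 0 − (-1/3)·0 = 0.

0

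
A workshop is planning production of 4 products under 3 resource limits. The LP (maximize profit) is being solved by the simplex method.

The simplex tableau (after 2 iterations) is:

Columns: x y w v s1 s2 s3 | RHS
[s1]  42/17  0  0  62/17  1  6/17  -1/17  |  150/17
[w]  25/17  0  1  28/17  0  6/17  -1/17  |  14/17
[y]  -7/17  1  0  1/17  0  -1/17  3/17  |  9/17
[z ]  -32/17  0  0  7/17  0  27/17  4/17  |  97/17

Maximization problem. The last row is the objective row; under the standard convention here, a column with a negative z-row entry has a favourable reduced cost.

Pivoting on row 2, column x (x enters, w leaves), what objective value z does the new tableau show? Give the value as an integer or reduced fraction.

169/25

Minimum ratio for x: (14/17)/(25/17) = 14/25.
z changes by −(z-row coeff of x)·ratio = −(-32/17)·(14/25) = 448/425.
New z = 97/17 + (448/425) = 169/25.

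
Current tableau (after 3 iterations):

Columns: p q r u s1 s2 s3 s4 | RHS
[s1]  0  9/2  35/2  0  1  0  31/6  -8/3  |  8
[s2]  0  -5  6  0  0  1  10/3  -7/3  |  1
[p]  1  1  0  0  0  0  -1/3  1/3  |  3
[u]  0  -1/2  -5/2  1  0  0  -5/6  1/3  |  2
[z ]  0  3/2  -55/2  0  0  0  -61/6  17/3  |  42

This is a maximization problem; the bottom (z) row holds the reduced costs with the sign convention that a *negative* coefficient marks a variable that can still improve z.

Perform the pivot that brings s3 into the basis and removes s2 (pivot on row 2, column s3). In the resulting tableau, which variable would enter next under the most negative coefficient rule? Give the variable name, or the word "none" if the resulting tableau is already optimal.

q

Pivot element 10/3. New z-row = old z-row − (-61/6)·(row 2/(10/3)).
Updated z-row coefficients: p: 0, q: -55/4, r: -46/5, u: 0, s1: 0, s2: 61/20, s3: 0, s4: -29/20.
The most negative is -55/4 in column q, so q would enter next.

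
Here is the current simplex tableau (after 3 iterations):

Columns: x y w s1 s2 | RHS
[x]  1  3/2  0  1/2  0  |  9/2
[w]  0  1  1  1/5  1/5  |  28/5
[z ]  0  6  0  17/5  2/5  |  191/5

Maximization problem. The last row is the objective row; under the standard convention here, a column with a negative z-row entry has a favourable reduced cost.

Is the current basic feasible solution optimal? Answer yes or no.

yes

No objective-row coefficient is strictly negative, so no entering variable exists; the tableau is optimal.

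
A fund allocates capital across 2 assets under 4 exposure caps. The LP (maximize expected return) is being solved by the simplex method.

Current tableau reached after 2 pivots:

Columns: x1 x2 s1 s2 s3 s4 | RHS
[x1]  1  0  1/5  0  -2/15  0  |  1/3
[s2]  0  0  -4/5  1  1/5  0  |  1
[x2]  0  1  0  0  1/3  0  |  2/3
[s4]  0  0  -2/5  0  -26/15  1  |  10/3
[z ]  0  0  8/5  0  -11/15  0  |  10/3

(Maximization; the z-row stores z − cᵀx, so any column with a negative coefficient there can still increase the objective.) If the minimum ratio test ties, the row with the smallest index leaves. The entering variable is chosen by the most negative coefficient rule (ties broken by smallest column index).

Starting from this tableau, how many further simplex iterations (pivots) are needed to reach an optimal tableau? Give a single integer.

1

pivot: s3 in, x2 out → z = 24/5
No improving column remains; optimal.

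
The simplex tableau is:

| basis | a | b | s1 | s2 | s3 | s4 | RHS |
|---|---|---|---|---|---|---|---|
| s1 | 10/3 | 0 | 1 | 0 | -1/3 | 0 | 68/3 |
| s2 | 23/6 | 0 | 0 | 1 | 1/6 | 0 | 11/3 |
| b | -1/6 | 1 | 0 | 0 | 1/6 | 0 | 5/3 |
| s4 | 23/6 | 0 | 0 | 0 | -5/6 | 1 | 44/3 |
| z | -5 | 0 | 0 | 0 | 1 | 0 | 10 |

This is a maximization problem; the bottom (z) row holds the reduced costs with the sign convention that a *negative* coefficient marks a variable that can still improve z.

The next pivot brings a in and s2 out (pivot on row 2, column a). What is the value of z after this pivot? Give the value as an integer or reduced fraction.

340/23

Minimum ratio for a: (11/3)/(23/6) = 22/23.
z changes by −(z-row coeff of a)·ratio = −(-5)·(22/23) = 110/23.
New z = 10 + (110/23) = 340/23.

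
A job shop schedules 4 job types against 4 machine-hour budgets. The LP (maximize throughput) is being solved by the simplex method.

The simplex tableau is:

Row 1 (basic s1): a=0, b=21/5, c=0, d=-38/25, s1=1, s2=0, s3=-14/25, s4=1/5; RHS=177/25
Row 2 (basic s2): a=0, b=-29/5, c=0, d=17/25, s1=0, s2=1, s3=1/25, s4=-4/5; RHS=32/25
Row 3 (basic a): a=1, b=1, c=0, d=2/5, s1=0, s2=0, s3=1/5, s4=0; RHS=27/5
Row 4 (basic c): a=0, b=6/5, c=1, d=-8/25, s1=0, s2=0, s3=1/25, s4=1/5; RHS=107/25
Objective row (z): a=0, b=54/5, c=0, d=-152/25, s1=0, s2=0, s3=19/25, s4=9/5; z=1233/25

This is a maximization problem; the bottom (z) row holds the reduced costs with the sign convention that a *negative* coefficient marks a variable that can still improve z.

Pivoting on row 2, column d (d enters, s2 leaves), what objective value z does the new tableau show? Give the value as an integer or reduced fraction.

Minimum ratio for d: (32/25)/(17/25) = 32/17.
z changes by −(z-row coeff of d)·ratio = −(-152/25)·(32/17) = 4864/425.
New z = 1233/25 + (4864/425) = 1033/17.

1033/17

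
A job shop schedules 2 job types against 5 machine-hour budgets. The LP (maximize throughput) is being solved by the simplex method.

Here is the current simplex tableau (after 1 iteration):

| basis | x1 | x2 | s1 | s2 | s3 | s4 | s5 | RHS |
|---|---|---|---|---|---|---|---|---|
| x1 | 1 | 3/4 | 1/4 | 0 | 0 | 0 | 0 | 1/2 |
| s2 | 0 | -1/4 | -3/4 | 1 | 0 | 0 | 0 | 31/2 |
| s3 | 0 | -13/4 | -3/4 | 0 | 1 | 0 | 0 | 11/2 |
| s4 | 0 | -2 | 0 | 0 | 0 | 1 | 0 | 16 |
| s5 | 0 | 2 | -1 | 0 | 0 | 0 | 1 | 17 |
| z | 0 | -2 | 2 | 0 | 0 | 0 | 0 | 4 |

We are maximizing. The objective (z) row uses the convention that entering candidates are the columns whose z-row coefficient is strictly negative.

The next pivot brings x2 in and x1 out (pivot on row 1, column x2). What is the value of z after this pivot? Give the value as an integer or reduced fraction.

16/3

Minimum ratio for x2: (1/2)/(3/4) = 2/3.
z changes by −(z-row coeff of x2)·ratio = −(-2)·(2/3) = 4/3.
New z = 4 + (4/3) = 16/3.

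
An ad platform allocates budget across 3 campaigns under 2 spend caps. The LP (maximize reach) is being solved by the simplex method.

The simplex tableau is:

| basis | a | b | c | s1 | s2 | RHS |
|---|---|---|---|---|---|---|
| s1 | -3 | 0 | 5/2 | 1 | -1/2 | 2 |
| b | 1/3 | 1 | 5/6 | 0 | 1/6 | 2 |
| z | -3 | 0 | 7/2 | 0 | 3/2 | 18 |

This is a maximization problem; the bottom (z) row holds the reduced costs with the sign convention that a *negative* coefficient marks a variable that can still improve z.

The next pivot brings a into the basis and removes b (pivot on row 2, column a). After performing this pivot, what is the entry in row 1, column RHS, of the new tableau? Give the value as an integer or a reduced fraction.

20

Pivot element is row 2, column a: 1/3.
Normalize row 2: new (row 2, RHS) = 2/(1/3) = 6.
row 1 ← row 1 − (-3)·(new row 2): 2 − (-3)·6 = 20.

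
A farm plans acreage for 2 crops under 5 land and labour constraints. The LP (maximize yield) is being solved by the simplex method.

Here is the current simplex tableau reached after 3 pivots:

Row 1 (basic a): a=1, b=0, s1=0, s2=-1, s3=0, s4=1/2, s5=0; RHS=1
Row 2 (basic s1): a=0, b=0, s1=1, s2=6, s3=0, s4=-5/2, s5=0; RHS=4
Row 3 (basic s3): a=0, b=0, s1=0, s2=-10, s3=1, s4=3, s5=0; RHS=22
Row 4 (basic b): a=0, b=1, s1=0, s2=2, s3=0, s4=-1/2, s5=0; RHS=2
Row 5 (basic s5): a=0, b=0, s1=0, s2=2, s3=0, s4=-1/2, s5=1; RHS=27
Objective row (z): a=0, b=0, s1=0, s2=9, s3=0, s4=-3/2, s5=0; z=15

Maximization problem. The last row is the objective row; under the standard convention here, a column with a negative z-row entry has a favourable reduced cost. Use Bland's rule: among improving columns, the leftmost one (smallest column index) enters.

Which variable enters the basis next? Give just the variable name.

Objective-row coefficients: a: 0, b: 0, s1: 0, s2: 9, s3: 0, s4: -3/2, s5: 0.
Improving columns: s4. Bland's rule picks the smallest column index → s4.

s4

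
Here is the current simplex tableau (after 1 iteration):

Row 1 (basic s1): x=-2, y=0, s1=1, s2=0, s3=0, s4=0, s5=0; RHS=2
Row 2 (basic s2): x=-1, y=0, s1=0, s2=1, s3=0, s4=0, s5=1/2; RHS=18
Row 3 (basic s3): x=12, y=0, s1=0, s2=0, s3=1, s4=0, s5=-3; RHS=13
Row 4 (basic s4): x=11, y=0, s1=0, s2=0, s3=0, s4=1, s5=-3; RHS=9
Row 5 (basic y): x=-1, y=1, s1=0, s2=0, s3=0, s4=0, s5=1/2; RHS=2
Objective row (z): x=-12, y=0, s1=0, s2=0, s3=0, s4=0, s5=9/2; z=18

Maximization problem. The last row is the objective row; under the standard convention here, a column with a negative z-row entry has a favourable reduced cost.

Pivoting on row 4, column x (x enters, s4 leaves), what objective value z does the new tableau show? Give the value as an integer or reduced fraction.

306/11

Minimum ratio for x: 9/11 = 9/11.
z changes by −(z-row coeff of x)·ratio = −(-12)·(9/11) = 108/11.
New z = 18 + (108/11) = 306/11.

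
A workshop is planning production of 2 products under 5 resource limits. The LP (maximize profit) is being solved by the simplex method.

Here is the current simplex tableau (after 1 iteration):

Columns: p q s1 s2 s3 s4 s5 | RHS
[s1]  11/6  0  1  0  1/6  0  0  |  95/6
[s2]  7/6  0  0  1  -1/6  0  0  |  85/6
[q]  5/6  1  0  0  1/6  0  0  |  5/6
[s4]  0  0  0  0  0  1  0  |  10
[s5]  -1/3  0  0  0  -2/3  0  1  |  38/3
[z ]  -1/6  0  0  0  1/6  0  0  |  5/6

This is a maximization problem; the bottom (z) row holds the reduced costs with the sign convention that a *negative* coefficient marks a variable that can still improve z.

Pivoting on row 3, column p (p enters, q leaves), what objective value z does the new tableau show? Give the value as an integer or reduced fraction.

Minimum ratio for p: (5/6)/(5/6) = 1.
z changes by −(z-row coeff of p)·ratio = −(-1/6)·1 = 1/6.
New z = 5/6 + (1/6) = 1.

1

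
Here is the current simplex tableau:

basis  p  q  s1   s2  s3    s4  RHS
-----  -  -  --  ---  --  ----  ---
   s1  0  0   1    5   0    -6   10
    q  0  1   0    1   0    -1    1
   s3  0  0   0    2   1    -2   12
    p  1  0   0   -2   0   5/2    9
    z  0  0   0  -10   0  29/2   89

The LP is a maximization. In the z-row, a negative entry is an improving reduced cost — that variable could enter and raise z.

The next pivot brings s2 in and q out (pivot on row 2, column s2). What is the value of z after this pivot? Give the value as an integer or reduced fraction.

99

Minimum ratio for s2: 1/1 = 1.
z changes by −(z-row coeff of s2)·ratio = −(-10)·1 = 10.
New z = 89 + 10 = 99.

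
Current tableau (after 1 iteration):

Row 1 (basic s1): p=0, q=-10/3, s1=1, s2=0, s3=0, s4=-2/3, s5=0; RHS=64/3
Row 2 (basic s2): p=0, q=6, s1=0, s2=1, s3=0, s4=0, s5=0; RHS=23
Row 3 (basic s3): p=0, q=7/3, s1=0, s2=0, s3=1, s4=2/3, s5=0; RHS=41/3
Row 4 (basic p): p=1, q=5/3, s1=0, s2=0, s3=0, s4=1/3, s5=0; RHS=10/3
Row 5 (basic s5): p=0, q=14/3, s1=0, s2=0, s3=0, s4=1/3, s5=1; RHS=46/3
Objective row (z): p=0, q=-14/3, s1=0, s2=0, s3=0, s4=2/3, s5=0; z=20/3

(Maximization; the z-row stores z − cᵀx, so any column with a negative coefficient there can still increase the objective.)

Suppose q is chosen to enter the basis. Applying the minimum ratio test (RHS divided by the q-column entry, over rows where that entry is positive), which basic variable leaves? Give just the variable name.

p

Ratios: row 1 (s1): entry -10/3 ≤ 0, skip; row 2 (s2): 23/6 = 23/6; row 3 (s3): (41/3)/(7/3) = 41/7; row 4 (p): (10/3)/(5/3) = 2; row 5 (s5): (46/3)/(14/3) = 23/7.
Minimum ratio 2 is in the p row, so p leaves.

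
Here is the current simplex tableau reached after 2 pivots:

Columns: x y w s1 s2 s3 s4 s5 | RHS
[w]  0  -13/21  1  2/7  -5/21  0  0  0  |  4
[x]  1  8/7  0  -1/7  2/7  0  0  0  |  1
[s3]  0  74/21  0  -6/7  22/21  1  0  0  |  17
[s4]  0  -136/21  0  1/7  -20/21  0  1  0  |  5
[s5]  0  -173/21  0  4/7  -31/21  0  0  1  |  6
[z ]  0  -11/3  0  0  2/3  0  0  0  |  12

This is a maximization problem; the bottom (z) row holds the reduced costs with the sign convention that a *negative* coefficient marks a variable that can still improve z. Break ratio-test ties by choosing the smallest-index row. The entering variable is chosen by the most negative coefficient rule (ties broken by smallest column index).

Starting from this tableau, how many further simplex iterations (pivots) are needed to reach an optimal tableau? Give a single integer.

pivot: y in, x out → z = 365/24
pivot: s1 in, w out → z = 126/5
No improving column remains; optimal.

2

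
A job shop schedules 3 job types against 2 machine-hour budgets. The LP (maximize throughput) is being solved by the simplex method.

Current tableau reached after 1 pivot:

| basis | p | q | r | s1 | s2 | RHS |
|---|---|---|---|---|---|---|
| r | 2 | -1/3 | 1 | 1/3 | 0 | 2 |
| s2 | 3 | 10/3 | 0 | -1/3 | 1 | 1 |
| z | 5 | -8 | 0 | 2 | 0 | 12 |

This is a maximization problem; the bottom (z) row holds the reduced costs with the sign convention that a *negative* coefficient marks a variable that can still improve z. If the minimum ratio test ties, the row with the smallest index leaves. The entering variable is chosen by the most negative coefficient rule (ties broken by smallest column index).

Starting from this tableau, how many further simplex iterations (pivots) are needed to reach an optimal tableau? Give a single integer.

1

pivot: q in, s2 out → z = 72/5
No improving column remains; optimal.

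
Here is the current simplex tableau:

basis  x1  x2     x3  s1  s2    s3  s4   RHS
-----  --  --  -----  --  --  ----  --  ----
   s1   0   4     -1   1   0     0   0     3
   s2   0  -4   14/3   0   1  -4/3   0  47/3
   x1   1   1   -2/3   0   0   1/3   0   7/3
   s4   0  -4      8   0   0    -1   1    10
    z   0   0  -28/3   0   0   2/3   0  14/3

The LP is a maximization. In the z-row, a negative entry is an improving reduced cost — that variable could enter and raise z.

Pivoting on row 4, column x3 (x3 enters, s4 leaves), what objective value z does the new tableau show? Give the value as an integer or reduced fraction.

Minimum ratio for x3: 10/8 = 5/4.
z changes by −(z-row coeff of x3)·ratio = −(-28/3)·(5/4) = 35/3.
New z = 14/3 + (35/3) = 49/3.

49/3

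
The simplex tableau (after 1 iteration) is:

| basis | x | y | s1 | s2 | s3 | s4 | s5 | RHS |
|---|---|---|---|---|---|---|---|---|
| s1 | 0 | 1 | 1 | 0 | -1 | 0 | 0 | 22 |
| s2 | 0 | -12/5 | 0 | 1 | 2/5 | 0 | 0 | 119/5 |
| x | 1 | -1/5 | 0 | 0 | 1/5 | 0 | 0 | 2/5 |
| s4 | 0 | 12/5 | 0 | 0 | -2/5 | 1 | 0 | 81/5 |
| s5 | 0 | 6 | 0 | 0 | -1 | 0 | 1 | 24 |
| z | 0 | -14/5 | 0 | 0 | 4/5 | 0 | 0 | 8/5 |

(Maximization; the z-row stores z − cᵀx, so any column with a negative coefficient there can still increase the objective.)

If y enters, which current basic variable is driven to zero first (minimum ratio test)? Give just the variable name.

Ratios: row 1 (s1): 22/1 = 22; row 2 (s2): entry -12/5 ≤ 0, skip; row 3 (x): entry -1/5 ≤ 0, skip; row 4 (s4): (81/5)/(12/5) = 27/4; row 5 (s5): 24/6 = 4.
Minimum ratio 4 is in the s5 row, so s5 leaves.

s5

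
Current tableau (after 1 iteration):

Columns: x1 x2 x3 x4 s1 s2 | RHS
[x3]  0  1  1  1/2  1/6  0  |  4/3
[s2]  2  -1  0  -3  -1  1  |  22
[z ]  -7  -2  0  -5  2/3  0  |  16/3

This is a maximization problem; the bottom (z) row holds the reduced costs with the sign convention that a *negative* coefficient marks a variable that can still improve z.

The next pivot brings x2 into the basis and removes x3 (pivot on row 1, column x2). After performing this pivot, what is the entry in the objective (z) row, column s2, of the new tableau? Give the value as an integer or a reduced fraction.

0

Pivot element is row 1, column x2: 1.
Normalize row 1: new (row 1, s2) = 0/1 = 0.
z-row ← z-row − (-2)·(new row 1): 0 − (-2)·0 = 0.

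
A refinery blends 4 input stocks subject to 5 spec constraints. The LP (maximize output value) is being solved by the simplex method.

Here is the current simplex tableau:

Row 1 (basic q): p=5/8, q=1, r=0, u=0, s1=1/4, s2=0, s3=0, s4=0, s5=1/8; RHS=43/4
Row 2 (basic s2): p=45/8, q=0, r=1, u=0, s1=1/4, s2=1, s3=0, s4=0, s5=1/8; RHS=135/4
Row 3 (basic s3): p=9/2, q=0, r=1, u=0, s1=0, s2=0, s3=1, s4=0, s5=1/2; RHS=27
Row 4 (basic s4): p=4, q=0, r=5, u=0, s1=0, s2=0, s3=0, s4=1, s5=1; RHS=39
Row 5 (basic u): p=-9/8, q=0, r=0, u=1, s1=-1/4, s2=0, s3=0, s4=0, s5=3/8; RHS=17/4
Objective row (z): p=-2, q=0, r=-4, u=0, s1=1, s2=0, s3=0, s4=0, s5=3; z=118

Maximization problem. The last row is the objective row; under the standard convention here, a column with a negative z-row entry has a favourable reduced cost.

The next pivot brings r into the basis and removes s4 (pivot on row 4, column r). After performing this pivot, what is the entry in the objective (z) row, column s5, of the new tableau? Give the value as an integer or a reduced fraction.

19/5

Pivot element is row 4, column r: 5.
Normalize row 4: new (row 4, s5) = 1/5 = 1/5.
z-row ← z-row − (-4)·(new row 4): 3 − (-4)·(1/5) = 19/5.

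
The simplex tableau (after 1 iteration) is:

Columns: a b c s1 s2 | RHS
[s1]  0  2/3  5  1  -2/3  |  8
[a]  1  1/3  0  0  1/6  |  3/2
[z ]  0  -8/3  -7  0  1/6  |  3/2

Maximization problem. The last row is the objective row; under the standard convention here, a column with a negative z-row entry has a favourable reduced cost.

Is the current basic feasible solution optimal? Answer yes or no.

no

Column b has objective-row coefficient -8/3, which is negative; an improving pivot exists, so not yet optimal.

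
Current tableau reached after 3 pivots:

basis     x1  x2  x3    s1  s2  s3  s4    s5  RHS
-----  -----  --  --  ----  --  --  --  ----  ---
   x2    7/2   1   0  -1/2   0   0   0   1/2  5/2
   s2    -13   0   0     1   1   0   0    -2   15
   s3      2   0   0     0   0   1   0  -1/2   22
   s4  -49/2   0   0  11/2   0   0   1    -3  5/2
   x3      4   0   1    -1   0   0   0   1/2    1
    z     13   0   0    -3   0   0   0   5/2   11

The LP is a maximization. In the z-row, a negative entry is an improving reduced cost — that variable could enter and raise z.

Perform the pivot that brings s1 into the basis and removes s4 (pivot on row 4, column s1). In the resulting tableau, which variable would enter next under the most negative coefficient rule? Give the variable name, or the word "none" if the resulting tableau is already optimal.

x1

Pivot element 11/2. New z-row = old z-row − (-3)·(row 4/(11/2)).
Updated z-row coefficients: x1: -4/11, x2: 0, x3: 0, s1: 0, s2: 0, s3: 0, s4: 6/11, s5: 19/22.
The most negative is -4/11 in column x1, so x1 would enter next.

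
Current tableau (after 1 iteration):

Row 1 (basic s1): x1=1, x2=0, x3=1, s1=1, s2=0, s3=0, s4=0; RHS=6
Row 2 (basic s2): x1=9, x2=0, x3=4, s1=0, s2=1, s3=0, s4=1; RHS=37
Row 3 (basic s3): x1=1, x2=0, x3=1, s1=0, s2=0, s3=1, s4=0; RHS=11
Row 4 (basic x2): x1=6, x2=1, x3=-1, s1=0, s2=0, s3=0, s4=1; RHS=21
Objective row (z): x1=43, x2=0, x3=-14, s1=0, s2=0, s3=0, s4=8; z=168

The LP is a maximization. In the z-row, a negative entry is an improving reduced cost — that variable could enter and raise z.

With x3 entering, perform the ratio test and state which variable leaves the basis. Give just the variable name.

s1

Ratios: row 1 (s1): 6/1 = 6; row 2 (s2): 37/4 = 37/4; row 3 (s3): 11/1 = 11; row 4 (x2): entry -1 ≤ 0, skip.
Minimum ratio 6 is in the s1 row, so s1 leaves.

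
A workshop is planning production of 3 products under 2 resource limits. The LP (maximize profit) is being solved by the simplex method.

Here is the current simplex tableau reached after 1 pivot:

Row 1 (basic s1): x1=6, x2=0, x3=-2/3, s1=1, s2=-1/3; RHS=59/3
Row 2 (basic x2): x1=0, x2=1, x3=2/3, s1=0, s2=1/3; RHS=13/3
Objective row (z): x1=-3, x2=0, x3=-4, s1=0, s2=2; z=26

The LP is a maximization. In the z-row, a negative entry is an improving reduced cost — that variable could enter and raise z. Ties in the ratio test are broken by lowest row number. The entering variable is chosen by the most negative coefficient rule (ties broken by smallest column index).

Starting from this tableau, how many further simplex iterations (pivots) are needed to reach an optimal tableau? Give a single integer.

2

pivot: x3 in, x2 out → z = 52
pivot: x1 in, s1 out → z = 64
No improving column remains; optimal.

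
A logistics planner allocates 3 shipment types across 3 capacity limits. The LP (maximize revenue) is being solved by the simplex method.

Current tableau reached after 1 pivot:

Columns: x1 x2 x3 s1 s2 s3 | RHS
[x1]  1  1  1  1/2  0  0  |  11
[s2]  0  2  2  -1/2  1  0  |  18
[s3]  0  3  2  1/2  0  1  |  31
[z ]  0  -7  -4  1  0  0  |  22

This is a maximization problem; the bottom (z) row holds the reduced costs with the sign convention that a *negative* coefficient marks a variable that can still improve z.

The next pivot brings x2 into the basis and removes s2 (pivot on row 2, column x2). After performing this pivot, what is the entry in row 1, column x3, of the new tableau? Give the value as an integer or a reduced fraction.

0

Pivot element is row 2, column x2: 2.
Normalize row 2: new (row 2, x3) = 2/2 = 1.
row 1 ← row 1 − 1·(new row 2): 1 − 1·1 = 0.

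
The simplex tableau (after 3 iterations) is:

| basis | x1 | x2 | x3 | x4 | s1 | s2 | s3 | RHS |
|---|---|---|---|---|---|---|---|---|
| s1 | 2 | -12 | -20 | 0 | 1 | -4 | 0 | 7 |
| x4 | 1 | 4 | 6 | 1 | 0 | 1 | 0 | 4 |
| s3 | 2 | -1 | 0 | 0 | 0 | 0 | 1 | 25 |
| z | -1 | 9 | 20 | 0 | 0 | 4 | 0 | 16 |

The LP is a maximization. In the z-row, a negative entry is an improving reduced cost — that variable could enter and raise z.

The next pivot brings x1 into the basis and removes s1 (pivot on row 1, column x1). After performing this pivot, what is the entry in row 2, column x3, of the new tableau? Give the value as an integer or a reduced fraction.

Pivot element is row 1, column x1: 2.
Normalize row 1: new (row 1, x3) = (-20)/2 = -10.
row 2 ← row 2 − 1·(new row 1): 6 − 1·(-10) = 16.

16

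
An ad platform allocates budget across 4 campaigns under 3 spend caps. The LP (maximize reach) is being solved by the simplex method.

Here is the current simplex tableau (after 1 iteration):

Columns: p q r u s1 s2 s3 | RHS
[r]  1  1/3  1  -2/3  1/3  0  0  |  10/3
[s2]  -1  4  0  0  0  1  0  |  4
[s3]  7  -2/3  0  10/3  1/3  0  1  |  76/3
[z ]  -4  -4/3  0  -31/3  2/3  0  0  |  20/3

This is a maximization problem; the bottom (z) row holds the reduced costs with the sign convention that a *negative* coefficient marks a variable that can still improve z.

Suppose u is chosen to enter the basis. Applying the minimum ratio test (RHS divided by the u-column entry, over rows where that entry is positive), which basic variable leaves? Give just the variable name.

Ratios: row 1 (r): entry -2/3 ≤ 0, skip; row 2 (s2): entry 0 ≤ 0, skip; row 3 (s3): (76/3)/(10/3) = 38/5.
Minimum ratio 38/5 is in the s3 row, so s3 leaves.

s3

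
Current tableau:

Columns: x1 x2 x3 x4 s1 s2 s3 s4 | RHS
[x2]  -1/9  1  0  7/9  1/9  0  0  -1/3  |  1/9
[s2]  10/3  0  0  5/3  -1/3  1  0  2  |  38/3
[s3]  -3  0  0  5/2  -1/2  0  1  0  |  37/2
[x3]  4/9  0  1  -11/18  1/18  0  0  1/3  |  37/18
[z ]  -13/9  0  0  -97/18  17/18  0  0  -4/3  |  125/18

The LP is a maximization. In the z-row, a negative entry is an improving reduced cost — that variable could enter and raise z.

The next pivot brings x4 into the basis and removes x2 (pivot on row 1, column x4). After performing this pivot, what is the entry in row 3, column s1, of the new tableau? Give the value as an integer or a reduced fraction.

Pivot element is row 1, column x4: 7/9.
Normalize row 1: new (row 1, s1) = (1/9)/(7/9) = 1/7.
row 3 ← row 3 − (5/2)·(new row 1): -1/2 − (5/2)·(1/7) = -6/7.

-6/7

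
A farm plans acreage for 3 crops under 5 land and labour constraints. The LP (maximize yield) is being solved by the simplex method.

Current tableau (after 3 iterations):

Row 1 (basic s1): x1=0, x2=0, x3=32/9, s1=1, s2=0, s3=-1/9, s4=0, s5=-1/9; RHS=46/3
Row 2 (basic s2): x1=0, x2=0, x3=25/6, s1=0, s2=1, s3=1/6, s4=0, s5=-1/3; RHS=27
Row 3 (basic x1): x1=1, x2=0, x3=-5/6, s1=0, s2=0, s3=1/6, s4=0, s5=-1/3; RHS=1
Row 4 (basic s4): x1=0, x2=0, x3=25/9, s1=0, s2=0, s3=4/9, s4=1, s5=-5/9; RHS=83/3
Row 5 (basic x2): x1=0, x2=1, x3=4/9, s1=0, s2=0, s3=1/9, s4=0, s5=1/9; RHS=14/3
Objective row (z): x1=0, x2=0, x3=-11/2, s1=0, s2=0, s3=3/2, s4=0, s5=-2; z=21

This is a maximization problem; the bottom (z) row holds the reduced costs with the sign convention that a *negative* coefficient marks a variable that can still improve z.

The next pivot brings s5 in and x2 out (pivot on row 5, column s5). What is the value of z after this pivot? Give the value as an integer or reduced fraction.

105

Minimum ratio for s5: (14/3)/(1/9) = 42.
z changes by −(z-row coeff of s5)·ratio = −(-2)·42 = 84.
New z = 21 + 84 = 105.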